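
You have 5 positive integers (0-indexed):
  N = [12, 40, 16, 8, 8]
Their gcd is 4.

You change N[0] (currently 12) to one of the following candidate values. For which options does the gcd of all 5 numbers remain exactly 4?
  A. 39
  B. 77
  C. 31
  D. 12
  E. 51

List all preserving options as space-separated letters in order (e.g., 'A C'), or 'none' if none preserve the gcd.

Old gcd = 4; gcd of others (without N[0]) = 8
New gcd for candidate v: gcd(8, v). Preserves old gcd iff gcd(8, v) = 4.
  Option A: v=39, gcd(8,39)=1 -> changes
  Option B: v=77, gcd(8,77)=1 -> changes
  Option C: v=31, gcd(8,31)=1 -> changes
  Option D: v=12, gcd(8,12)=4 -> preserves
  Option E: v=51, gcd(8,51)=1 -> changes

Answer: D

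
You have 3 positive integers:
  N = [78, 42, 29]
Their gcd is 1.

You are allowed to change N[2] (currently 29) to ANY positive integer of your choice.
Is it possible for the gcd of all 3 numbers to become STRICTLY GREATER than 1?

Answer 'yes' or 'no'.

Answer: yes

Derivation:
Current gcd = 1
gcd of all OTHER numbers (without N[2]=29): gcd([78, 42]) = 6
The new gcd after any change is gcd(6, new_value).
This can be at most 6.
Since 6 > old gcd 1, the gcd CAN increase (e.g., set N[2] = 6).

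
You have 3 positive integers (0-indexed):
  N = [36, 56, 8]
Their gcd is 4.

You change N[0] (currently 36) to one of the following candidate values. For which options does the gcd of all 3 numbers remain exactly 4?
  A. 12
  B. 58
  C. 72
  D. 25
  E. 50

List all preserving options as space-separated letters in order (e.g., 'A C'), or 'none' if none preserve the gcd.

Answer: A

Derivation:
Old gcd = 4; gcd of others (without N[0]) = 8
New gcd for candidate v: gcd(8, v). Preserves old gcd iff gcd(8, v) = 4.
  Option A: v=12, gcd(8,12)=4 -> preserves
  Option B: v=58, gcd(8,58)=2 -> changes
  Option C: v=72, gcd(8,72)=8 -> changes
  Option D: v=25, gcd(8,25)=1 -> changes
  Option E: v=50, gcd(8,50)=2 -> changes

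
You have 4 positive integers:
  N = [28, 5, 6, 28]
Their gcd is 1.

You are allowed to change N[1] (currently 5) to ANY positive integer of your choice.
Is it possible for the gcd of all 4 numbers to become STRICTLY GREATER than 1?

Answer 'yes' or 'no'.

Current gcd = 1
gcd of all OTHER numbers (without N[1]=5): gcd([28, 6, 28]) = 2
The new gcd after any change is gcd(2, new_value).
This can be at most 2.
Since 2 > old gcd 1, the gcd CAN increase (e.g., set N[1] = 2).

Answer: yes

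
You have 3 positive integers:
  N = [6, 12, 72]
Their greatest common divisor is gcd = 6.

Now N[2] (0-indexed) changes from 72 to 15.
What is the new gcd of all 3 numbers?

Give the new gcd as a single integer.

Numbers: [6, 12, 72], gcd = 6
Change: index 2, 72 -> 15
gcd of the OTHER numbers (without index 2): gcd([6, 12]) = 6
New gcd = gcd(g_others, new_val) = gcd(6, 15) = 3

Answer: 3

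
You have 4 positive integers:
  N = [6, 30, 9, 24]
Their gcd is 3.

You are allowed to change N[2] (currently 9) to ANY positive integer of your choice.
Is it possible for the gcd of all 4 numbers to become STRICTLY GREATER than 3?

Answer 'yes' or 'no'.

Current gcd = 3
gcd of all OTHER numbers (without N[2]=9): gcd([6, 30, 24]) = 6
The new gcd after any change is gcd(6, new_value).
This can be at most 6.
Since 6 > old gcd 3, the gcd CAN increase (e.g., set N[2] = 6).

Answer: yes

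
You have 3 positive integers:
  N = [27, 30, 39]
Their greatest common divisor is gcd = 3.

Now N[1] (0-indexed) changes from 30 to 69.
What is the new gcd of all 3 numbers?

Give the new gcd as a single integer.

Numbers: [27, 30, 39], gcd = 3
Change: index 1, 30 -> 69
gcd of the OTHER numbers (without index 1): gcd([27, 39]) = 3
New gcd = gcd(g_others, new_val) = gcd(3, 69) = 3

Answer: 3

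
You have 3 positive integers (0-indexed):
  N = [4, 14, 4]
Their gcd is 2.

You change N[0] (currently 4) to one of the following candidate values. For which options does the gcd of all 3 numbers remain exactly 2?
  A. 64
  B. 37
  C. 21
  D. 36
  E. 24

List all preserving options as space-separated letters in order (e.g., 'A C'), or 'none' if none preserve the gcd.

Old gcd = 2; gcd of others (without N[0]) = 2
New gcd for candidate v: gcd(2, v). Preserves old gcd iff gcd(2, v) = 2.
  Option A: v=64, gcd(2,64)=2 -> preserves
  Option B: v=37, gcd(2,37)=1 -> changes
  Option C: v=21, gcd(2,21)=1 -> changes
  Option D: v=36, gcd(2,36)=2 -> preserves
  Option E: v=24, gcd(2,24)=2 -> preserves

Answer: A D E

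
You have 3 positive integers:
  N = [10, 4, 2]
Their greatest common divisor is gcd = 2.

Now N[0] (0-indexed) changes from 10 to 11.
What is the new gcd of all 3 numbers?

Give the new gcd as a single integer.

Answer: 1

Derivation:
Numbers: [10, 4, 2], gcd = 2
Change: index 0, 10 -> 11
gcd of the OTHER numbers (without index 0): gcd([4, 2]) = 2
New gcd = gcd(g_others, new_val) = gcd(2, 11) = 1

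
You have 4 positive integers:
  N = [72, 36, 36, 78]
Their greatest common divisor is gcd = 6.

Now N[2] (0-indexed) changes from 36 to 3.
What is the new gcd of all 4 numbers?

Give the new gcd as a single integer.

Answer: 3

Derivation:
Numbers: [72, 36, 36, 78], gcd = 6
Change: index 2, 36 -> 3
gcd of the OTHER numbers (without index 2): gcd([72, 36, 78]) = 6
New gcd = gcd(g_others, new_val) = gcd(6, 3) = 3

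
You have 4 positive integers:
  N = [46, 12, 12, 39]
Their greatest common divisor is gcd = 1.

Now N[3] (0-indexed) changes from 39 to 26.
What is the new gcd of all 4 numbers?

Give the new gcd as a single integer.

Answer: 2

Derivation:
Numbers: [46, 12, 12, 39], gcd = 1
Change: index 3, 39 -> 26
gcd of the OTHER numbers (without index 3): gcd([46, 12, 12]) = 2
New gcd = gcd(g_others, new_val) = gcd(2, 26) = 2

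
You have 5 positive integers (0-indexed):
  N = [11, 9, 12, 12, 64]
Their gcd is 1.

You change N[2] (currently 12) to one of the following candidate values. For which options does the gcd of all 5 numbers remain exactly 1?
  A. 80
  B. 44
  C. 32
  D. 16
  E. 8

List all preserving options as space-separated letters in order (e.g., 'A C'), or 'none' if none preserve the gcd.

Old gcd = 1; gcd of others (without N[2]) = 1
New gcd for candidate v: gcd(1, v). Preserves old gcd iff gcd(1, v) = 1.
  Option A: v=80, gcd(1,80)=1 -> preserves
  Option B: v=44, gcd(1,44)=1 -> preserves
  Option C: v=32, gcd(1,32)=1 -> preserves
  Option D: v=16, gcd(1,16)=1 -> preserves
  Option E: v=8, gcd(1,8)=1 -> preserves

Answer: A B C D E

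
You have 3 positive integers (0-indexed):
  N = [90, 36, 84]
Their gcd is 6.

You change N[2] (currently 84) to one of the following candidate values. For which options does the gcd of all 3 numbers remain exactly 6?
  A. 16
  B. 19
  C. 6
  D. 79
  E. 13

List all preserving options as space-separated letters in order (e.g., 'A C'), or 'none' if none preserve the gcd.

Answer: C

Derivation:
Old gcd = 6; gcd of others (without N[2]) = 18
New gcd for candidate v: gcd(18, v). Preserves old gcd iff gcd(18, v) = 6.
  Option A: v=16, gcd(18,16)=2 -> changes
  Option B: v=19, gcd(18,19)=1 -> changes
  Option C: v=6, gcd(18,6)=6 -> preserves
  Option D: v=79, gcd(18,79)=1 -> changes
  Option E: v=13, gcd(18,13)=1 -> changes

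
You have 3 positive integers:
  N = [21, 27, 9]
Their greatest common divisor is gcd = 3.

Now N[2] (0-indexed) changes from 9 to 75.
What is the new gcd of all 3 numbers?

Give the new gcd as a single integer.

Answer: 3

Derivation:
Numbers: [21, 27, 9], gcd = 3
Change: index 2, 9 -> 75
gcd of the OTHER numbers (without index 2): gcd([21, 27]) = 3
New gcd = gcd(g_others, new_val) = gcd(3, 75) = 3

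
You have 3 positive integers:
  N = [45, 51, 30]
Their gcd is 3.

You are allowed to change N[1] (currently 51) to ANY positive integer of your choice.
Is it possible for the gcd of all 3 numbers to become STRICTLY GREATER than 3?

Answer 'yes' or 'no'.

Answer: yes

Derivation:
Current gcd = 3
gcd of all OTHER numbers (without N[1]=51): gcd([45, 30]) = 15
The new gcd after any change is gcd(15, new_value).
This can be at most 15.
Since 15 > old gcd 3, the gcd CAN increase (e.g., set N[1] = 15).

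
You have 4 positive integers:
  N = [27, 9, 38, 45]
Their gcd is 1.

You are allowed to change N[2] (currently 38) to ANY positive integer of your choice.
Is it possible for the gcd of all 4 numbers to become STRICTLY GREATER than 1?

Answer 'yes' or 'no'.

Current gcd = 1
gcd of all OTHER numbers (without N[2]=38): gcd([27, 9, 45]) = 9
The new gcd after any change is gcd(9, new_value).
This can be at most 9.
Since 9 > old gcd 1, the gcd CAN increase (e.g., set N[2] = 9).

Answer: yes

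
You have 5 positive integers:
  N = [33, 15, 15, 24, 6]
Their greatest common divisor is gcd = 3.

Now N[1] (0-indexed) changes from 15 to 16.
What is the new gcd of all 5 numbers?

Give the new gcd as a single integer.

Numbers: [33, 15, 15, 24, 6], gcd = 3
Change: index 1, 15 -> 16
gcd of the OTHER numbers (without index 1): gcd([33, 15, 24, 6]) = 3
New gcd = gcd(g_others, new_val) = gcd(3, 16) = 1

Answer: 1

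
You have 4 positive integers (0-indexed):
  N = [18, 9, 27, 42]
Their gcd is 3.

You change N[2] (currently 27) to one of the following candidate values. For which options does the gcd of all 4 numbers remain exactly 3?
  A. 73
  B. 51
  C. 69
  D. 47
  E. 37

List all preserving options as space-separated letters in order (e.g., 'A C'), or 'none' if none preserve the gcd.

Answer: B C

Derivation:
Old gcd = 3; gcd of others (without N[2]) = 3
New gcd for candidate v: gcd(3, v). Preserves old gcd iff gcd(3, v) = 3.
  Option A: v=73, gcd(3,73)=1 -> changes
  Option B: v=51, gcd(3,51)=3 -> preserves
  Option C: v=69, gcd(3,69)=3 -> preserves
  Option D: v=47, gcd(3,47)=1 -> changes
  Option E: v=37, gcd(3,37)=1 -> changes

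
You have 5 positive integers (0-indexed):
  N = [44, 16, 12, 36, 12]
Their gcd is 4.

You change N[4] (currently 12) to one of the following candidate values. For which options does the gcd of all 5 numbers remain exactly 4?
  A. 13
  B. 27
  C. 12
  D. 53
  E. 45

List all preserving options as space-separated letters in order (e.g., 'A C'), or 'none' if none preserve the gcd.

Answer: C

Derivation:
Old gcd = 4; gcd of others (without N[4]) = 4
New gcd for candidate v: gcd(4, v). Preserves old gcd iff gcd(4, v) = 4.
  Option A: v=13, gcd(4,13)=1 -> changes
  Option B: v=27, gcd(4,27)=1 -> changes
  Option C: v=12, gcd(4,12)=4 -> preserves
  Option D: v=53, gcd(4,53)=1 -> changes
  Option E: v=45, gcd(4,45)=1 -> changes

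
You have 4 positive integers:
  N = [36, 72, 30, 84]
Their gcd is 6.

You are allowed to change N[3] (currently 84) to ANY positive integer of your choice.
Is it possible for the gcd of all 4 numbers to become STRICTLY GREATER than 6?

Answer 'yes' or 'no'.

Answer: no

Derivation:
Current gcd = 6
gcd of all OTHER numbers (without N[3]=84): gcd([36, 72, 30]) = 6
The new gcd after any change is gcd(6, new_value).
This can be at most 6.
Since 6 = old gcd 6, the gcd can only stay the same or decrease.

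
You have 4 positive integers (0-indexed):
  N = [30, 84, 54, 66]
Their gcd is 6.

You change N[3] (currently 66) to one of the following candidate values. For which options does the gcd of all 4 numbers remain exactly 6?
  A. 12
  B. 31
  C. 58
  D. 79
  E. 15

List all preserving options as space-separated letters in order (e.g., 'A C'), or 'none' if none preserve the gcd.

Answer: A

Derivation:
Old gcd = 6; gcd of others (without N[3]) = 6
New gcd for candidate v: gcd(6, v). Preserves old gcd iff gcd(6, v) = 6.
  Option A: v=12, gcd(6,12)=6 -> preserves
  Option B: v=31, gcd(6,31)=1 -> changes
  Option C: v=58, gcd(6,58)=2 -> changes
  Option D: v=79, gcd(6,79)=1 -> changes
  Option E: v=15, gcd(6,15)=3 -> changes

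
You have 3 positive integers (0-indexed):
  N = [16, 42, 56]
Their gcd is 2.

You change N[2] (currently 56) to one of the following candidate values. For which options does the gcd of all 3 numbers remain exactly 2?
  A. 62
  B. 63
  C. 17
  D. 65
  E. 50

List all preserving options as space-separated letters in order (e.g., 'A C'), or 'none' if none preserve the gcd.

Answer: A E

Derivation:
Old gcd = 2; gcd of others (without N[2]) = 2
New gcd for candidate v: gcd(2, v). Preserves old gcd iff gcd(2, v) = 2.
  Option A: v=62, gcd(2,62)=2 -> preserves
  Option B: v=63, gcd(2,63)=1 -> changes
  Option C: v=17, gcd(2,17)=1 -> changes
  Option D: v=65, gcd(2,65)=1 -> changes
  Option E: v=50, gcd(2,50)=2 -> preserves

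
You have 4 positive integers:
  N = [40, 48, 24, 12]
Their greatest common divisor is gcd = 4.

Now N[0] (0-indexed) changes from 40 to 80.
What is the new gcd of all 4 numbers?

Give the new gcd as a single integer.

Answer: 4

Derivation:
Numbers: [40, 48, 24, 12], gcd = 4
Change: index 0, 40 -> 80
gcd of the OTHER numbers (without index 0): gcd([48, 24, 12]) = 12
New gcd = gcd(g_others, new_val) = gcd(12, 80) = 4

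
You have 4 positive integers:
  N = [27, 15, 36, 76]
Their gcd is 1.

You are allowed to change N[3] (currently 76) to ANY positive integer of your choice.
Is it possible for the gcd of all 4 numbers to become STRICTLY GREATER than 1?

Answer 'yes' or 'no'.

Answer: yes

Derivation:
Current gcd = 1
gcd of all OTHER numbers (without N[3]=76): gcd([27, 15, 36]) = 3
The new gcd after any change is gcd(3, new_value).
This can be at most 3.
Since 3 > old gcd 1, the gcd CAN increase (e.g., set N[3] = 3).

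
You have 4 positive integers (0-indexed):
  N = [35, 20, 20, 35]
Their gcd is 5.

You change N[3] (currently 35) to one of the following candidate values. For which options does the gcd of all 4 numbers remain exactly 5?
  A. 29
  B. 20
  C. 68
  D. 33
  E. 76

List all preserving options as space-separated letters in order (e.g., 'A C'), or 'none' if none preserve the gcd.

Answer: B

Derivation:
Old gcd = 5; gcd of others (without N[3]) = 5
New gcd for candidate v: gcd(5, v). Preserves old gcd iff gcd(5, v) = 5.
  Option A: v=29, gcd(5,29)=1 -> changes
  Option B: v=20, gcd(5,20)=5 -> preserves
  Option C: v=68, gcd(5,68)=1 -> changes
  Option D: v=33, gcd(5,33)=1 -> changes
  Option E: v=76, gcd(5,76)=1 -> changes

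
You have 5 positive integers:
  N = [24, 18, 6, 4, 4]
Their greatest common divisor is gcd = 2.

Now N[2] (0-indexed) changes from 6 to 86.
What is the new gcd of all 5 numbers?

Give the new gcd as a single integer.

Answer: 2

Derivation:
Numbers: [24, 18, 6, 4, 4], gcd = 2
Change: index 2, 6 -> 86
gcd of the OTHER numbers (without index 2): gcd([24, 18, 4, 4]) = 2
New gcd = gcd(g_others, new_val) = gcd(2, 86) = 2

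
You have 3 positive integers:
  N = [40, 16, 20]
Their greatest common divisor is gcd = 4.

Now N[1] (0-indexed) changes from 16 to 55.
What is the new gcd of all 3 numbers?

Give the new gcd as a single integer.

Numbers: [40, 16, 20], gcd = 4
Change: index 1, 16 -> 55
gcd of the OTHER numbers (without index 1): gcd([40, 20]) = 20
New gcd = gcd(g_others, new_val) = gcd(20, 55) = 5

Answer: 5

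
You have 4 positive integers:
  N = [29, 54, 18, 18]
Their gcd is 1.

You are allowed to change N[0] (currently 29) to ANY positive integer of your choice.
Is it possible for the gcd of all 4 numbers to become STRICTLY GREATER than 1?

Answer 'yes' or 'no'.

Answer: yes

Derivation:
Current gcd = 1
gcd of all OTHER numbers (without N[0]=29): gcd([54, 18, 18]) = 18
The new gcd after any change is gcd(18, new_value).
This can be at most 18.
Since 18 > old gcd 1, the gcd CAN increase (e.g., set N[0] = 18).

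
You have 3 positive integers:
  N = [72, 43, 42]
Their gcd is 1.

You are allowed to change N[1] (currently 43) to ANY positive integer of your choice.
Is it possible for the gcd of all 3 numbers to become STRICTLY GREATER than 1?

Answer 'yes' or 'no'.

Current gcd = 1
gcd of all OTHER numbers (without N[1]=43): gcd([72, 42]) = 6
The new gcd after any change is gcd(6, new_value).
This can be at most 6.
Since 6 > old gcd 1, the gcd CAN increase (e.g., set N[1] = 6).

Answer: yes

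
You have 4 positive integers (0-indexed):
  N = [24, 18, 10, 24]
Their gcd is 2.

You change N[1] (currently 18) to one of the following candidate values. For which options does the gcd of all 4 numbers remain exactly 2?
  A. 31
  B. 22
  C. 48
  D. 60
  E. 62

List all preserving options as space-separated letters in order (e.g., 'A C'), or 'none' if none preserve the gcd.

Answer: B C D E

Derivation:
Old gcd = 2; gcd of others (without N[1]) = 2
New gcd for candidate v: gcd(2, v). Preserves old gcd iff gcd(2, v) = 2.
  Option A: v=31, gcd(2,31)=1 -> changes
  Option B: v=22, gcd(2,22)=2 -> preserves
  Option C: v=48, gcd(2,48)=2 -> preserves
  Option D: v=60, gcd(2,60)=2 -> preserves
  Option E: v=62, gcd(2,62)=2 -> preserves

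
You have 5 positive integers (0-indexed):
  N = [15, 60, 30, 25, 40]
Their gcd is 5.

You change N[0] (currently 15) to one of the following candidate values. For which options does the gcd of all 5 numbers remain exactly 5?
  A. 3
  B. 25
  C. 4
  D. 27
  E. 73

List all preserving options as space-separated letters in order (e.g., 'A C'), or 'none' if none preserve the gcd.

Answer: B

Derivation:
Old gcd = 5; gcd of others (without N[0]) = 5
New gcd for candidate v: gcd(5, v). Preserves old gcd iff gcd(5, v) = 5.
  Option A: v=3, gcd(5,3)=1 -> changes
  Option B: v=25, gcd(5,25)=5 -> preserves
  Option C: v=4, gcd(5,4)=1 -> changes
  Option D: v=27, gcd(5,27)=1 -> changes
  Option E: v=73, gcd(5,73)=1 -> changes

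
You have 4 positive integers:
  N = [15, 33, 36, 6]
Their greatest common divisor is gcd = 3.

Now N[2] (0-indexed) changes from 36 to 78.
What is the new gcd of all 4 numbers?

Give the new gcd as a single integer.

Numbers: [15, 33, 36, 6], gcd = 3
Change: index 2, 36 -> 78
gcd of the OTHER numbers (without index 2): gcd([15, 33, 6]) = 3
New gcd = gcd(g_others, new_val) = gcd(3, 78) = 3

Answer: 3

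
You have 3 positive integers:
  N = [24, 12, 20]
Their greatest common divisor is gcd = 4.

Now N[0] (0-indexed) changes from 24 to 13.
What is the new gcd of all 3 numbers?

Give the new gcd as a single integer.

Answer: 1

Derivation:
Numbers: [24, 12, 20], gcd = 4
Change: index 0, 24 -> 13
gcd of the OTHER numbers (without index 0): gcd([12, 20]) = 4
New gcd = gcd(g_others, new_val) = gcd(4, 13) = 1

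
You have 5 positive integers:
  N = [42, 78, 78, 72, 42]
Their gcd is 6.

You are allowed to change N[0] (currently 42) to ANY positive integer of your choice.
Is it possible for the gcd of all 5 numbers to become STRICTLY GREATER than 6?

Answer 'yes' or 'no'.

Current gcd = 6
gcd of all OTHER numbers (without N[0]=42): gcd([78, 78, 72, 42]) = 6
The new gcd after any change is gcd(6, new_value).
This can be at most 6.
Since 6 = old gcd 6, the gcd can only stay the same or decrease.

Answer: no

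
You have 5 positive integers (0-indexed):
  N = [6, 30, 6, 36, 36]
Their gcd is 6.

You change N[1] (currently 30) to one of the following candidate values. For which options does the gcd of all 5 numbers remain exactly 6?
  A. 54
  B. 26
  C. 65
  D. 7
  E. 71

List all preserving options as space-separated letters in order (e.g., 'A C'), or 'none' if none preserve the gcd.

Old gcd = 6; gcd of others (without N[1]) = 6
New gcd for candidate v: gcd(6, v). Preserves old gcd iff gcd(6, v) = 6.
  Option A: v=54, gcd(6,54)=6 -> preserves
  Option B: v=26, gcd(6,26)=2 -> changes
  Option C: v=65, gcd(6,65)=1 -> changes
  Option D: v=7, gcd(6,7)=1 -> changes
  Option E: v=71, gcd(6,71)=1 -> changes

Answer: A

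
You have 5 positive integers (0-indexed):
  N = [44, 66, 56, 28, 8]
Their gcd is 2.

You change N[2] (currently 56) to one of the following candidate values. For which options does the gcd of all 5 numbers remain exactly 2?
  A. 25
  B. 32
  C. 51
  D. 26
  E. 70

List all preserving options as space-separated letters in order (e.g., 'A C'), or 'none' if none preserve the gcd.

Answer: B D E

Derivation:
Old gcd = 2; gcd of others (without N[2]) = 2
New gcd for candidate v: gcd(2, v). Preserves old gcd iff gcd(2, v) = 2.
  Option A: v=25, gcd(2,25)=1 -> changes
  Option B: v=32, gcd(2,32)=2 -> preserves
  Option C: v=51, gcd(2,51)=1 -> changes
  Option D: v=26, gcd(2,26)=2 -> preserves
  Option E: v=70, gcd(2,70)=2 -> preserves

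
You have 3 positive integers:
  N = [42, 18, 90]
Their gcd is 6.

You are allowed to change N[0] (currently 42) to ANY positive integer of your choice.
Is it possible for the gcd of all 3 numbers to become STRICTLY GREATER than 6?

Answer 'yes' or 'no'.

Answer: yes

Derivation:
Current gcd = 6
gcd of all OTHER numbers (without N[0]=42): gcd([18, 90]) = 18
The new gcd after any change is gcd(18, new_value).
This can be at most 18.
Since 18 > old gcd 6, the gcd CAN increase (e.g., set N[0] = 18).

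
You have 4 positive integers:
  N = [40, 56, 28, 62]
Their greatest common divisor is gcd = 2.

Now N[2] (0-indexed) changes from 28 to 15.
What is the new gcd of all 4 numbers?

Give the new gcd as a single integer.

Numbers: [40, 56, 28, 62], gcd = 2
Change: index 2, 28 -> 15
gcd of the OTHER numbers (without index 2): gcd([40, 56, 62]) = 2
New gcd = gcd(g_others, new_val) = gcd(2, 15) = 1

Answer: 1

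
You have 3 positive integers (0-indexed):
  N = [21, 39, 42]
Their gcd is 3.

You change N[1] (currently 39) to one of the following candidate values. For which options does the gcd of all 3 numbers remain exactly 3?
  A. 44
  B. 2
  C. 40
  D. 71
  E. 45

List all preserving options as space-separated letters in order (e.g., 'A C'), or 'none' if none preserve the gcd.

Answer: E

Derivation:
Old gcd = 3; gcd of others (without N[1]) = 21
New gcd for candidate v: gcd(21, v). Preserves old gcd iff gcd(21, v) = 3.
  Option A: v=44, gcd(21,44)=1 -> changes
  Option B: v=2, gcd(21,2)=1 -> changes
  Option C: v=40, gcd(21,40)=1 -> changes
  Option D: v=71, gcd(21,71)=1 -> changes
  Option E: v=45, gcd(21,45)=3 -> preserves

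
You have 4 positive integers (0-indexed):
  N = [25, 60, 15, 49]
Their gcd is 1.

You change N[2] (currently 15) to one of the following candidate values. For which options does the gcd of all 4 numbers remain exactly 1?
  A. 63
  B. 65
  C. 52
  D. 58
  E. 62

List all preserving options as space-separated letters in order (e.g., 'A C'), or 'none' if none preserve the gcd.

Old gcd = 1; gcd of others (without N[2]) = 1
New gcd for candidate v: gcd(1, v). Preserves old gcd iff gcd(1, v) = 1.
  Option A: v=63, gcd(1,63)=1 -> preserves
  Option B: v=65, gcd(1,65)=1 -> preserves
  Option C: v=52, gcd(1,52)=1 -> preserves
  Option D: v=58, gcd(1,58)=1 -> preserves
  Option E: v=62, gcd(1,62)=1 -> preserves

Answer: A B C D E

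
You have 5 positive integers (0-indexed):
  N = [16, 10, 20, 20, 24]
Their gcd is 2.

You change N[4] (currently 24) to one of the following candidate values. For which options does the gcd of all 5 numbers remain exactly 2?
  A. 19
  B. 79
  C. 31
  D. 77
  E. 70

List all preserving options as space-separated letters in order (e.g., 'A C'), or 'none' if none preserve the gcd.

Old gcd = 2; gcd of others (without N[4]) = 2
New gcd for candidate v: gcd(2, v). Preserves old gcd iff gcd(2, v) = 2.
  Option A: v=19, gcd(2,19)=1 -> changes
  Option B: v=79, gcd(2,79)=1 -> changes
  Option C: v=31, gcd(2,31)=1 -> changes
  Option D: v=77, gcd(2,77)=1 -> changes
  Option E: v=70, gcd(2,70)=2 -> preserves

Answer: E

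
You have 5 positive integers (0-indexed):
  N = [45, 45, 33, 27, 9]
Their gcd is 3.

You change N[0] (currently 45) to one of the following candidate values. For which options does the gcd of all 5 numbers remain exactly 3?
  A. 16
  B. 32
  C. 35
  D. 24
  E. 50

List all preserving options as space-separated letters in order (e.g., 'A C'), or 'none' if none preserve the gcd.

Old gcd = 3; gcd of others (without N[0]) = 3
New gcd for candidate v: gcd(3, v). Preserves old gcd iff gcd(3, v) = 3.
  Option A: v=16, gcd(3,16)=1 -> changes
  Option B: v=32, gcd(3,32)=1 -> changes
  Option C: v=35, gcd(3,35)=1 -> changes
  Option D: v=24, gcd(3,24)=3 -> preserves
  Option E: v=50, gcd(3,50)=1 -> changes

Answer: D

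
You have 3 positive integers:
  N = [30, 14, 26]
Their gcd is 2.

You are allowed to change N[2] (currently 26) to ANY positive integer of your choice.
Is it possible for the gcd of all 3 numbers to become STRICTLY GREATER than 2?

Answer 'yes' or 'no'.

Answer: no

Derivation:
Current gcd = 2
gcd of all OTHER numbers (without N[2]=26): gcd([30, 14]) = 2
The new gcd after any change is gcd(2, new_value).
This can be at most 2.
Since 2 = old gcd 2, the gcd can only stay the same or decrease.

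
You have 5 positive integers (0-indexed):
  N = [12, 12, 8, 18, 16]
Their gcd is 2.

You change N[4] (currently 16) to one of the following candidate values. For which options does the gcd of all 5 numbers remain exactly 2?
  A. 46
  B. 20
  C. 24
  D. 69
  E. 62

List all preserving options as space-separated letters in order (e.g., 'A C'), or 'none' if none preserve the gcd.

Old gcd = 2; gcd of others (without N[4]) = 2
New gcd for candidate v: gcd(2, v). Preserves old gcd iff gcd(2, v) = 2.
  Option A: v=46, gcd(2,46)=2 -> preserves
  Option B: v=20, gcd(2,20)=2 -> preserves
  Option C: v=24, gcd(2,24)=2 -> preserves
  Option D: v=69, gcd(2,69)=1 -> changes
  Option E: v=62, gcd(2,62)=2 -> preserves

Answer: A B C E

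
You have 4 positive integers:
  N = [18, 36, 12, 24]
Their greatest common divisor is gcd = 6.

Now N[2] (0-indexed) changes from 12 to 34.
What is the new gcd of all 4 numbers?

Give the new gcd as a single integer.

Answer: 2

Derivation:
Numbers: [18, 36, 12, 24], gcd = 6
Change: index 2, 12 -> 34
gcd of the OTHER numbers (without index 2): gcd([18, 36, 24]) = 6
New gcd = gcd(g_others, new_val) = gcd(6, 34) = 2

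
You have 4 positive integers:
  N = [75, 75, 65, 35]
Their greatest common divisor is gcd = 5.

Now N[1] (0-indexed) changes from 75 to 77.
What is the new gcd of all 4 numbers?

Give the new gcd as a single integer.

Answer: 1

Derivation:
Numbers: [75, 75, 65, 35], gcd = 5
Change: index 1, 75 -> 77
gcd of the OTHER numbers (without index 1): gcd([75, 65, 35]) = 5
New gcd = gcd(g_others, new_val) = gcd(5, 77) = 1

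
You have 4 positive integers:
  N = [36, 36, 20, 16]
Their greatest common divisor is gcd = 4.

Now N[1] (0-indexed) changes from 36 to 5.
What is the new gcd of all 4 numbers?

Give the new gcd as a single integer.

Answer: 1

Derivation:
Numbers: [36, 36, 20, 16], gcd = 4
Change: index 1, 36 -> 5
gcd of the OTHER numbers (without index 1): gcd([36, 20, 16]) = 4
New gcd = gcd(g_others, new_val) = gcd(4, 5) = 1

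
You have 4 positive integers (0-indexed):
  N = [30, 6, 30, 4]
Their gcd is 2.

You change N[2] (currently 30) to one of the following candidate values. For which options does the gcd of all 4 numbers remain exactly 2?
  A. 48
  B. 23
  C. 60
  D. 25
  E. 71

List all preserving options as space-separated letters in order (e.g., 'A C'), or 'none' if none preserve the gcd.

Answer: A C

Derivation:
Old gcd = 2; gcd of others (without N[2]) = 2
New gcd for candidate v: gcd(2, v). Preserves old gcd iff gcd(2, v) = 2.
  Option A: v=48, gcd(2,48)=2 -> preserves
  Option B: v=23, gcd(2,23)=1 -> changes
  Option C: v=60, gcd(2,60)=2 -> preserves
  Option D: v=25, gcd(2,25)=1 -> changes
  Option E: v=71, gcd(2,71)=1 -> changes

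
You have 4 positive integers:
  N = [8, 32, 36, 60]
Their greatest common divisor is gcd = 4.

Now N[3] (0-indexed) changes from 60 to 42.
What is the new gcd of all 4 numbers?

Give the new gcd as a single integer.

Numbers: [8, 32, 36, 60], gcd = 4
Change: index 3, 60 -> 42
gcd of the OTHER numbers (without index 3): gcd([8, 32, 36]) = 4
New gcd = gcd(g_others, new_val) = gcd(4, 42) = 2

Answer: 2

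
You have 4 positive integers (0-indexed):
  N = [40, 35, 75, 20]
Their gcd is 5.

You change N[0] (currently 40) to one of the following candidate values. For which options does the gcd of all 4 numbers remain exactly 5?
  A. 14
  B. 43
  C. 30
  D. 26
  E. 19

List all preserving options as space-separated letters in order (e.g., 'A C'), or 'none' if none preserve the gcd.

Answer: C

Derivation:
Old gcd = 5; gcd of others (without N[0]) = 5
New gcd for candidate v: gcd(5, v). Preserves old gcd iff gcd(5, v) = 5.
  Option A: v=14, gcd(5,14)=1 -> changes
  Option B: v=43, gcd(5,43)=1 -> changes
  Option C: v=30, gcd(5,30)=5 -> preserves
  Option D: v=26, gcd(5,26)=1 -> changes
  Option E: v=19, gcd(5,19)=1 -> changes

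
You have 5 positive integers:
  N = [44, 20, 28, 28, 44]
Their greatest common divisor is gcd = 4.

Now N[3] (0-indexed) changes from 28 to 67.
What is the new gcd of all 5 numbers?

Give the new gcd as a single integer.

Answer: 1

Derivation:
Numbers: [44, 20, 28, 28, 44], gcd = 4
Change: index 3, 28 -> 67
gcd of the OTHER numbers (without index 3): gcd([44, 20, 28, 44]) = 4
New gcd = gcd(g_others, new_val) = gcd(4, 67) = 1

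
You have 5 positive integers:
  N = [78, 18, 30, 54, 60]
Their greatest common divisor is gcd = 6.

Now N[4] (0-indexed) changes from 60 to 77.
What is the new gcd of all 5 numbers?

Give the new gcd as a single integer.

Numbers: [78, 18, 30, 54, 60], gcd = 6
Change: index 4, 60 -> 77
gcd of the OTHER numbers (without index 4): gcd([78, 18, 30, 54]) = 6
New gcd = gcd(g_others, new_val) = gcd(6, 77) = 1

Answer: 1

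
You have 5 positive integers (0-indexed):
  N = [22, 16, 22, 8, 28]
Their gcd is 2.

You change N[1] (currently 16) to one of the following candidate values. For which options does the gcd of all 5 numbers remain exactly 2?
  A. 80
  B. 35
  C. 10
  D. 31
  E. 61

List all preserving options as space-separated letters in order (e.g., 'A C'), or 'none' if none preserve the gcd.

Old gcd = 2; gcd of others (without N[1]) = 2
New gcd for candidate v: gcd(2, v). Preserves old gcd iff gcd(2, v) = 2.
  Option A: v=80, gcd(2,80)=2 -> preserves
  Option B: v=35, gcd(2,35)=1 -> changes
  Option C: v=10, gcd(2,10)=2 -> preserves
  Option D: v=31, gcd(2,31)=1 -> changes
  Option E: v=61, gcd(2,61)=1 -> changes

Answer: A C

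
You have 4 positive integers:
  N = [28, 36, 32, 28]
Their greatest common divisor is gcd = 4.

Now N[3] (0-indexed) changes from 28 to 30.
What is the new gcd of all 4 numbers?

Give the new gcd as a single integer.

Numbers: [28, 36, 32, 28], gcd = 4
Change: index 3, 28 -> 30
gcd of the OTHER numbers (without index 3): gcd([28, 36, 32]) = 4
New gcd = gcd(g_others, new_val) = gcd(4, 30) = 2

Answer: 2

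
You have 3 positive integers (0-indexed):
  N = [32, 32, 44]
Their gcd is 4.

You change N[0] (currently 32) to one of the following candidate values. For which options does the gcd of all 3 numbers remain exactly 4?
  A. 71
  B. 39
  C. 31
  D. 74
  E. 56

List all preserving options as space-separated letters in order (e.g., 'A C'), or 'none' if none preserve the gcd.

Answer: E

Derivation:
Old gcd = 4; gcd of others (without N[0]) = 4
New gcd for candidate v: gcd(4, v). Preserves old gcd iff gcd(4, v) = 4.
  Option A: v=71, gcd(4,71)=1 -> changes
  Option B: v=39, gcd(4,39)=1 -> changes
  Option C: v=31, gcd(4,31)=1 -> changes
  Option D: v=74, gcd(4,74)=2 -> changes
  Option E: v=56, gcd(4,56)=4 -> preserves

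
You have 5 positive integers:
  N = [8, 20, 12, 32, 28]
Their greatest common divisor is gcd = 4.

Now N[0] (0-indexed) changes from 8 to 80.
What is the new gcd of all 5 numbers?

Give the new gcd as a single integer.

Numbers: [8, 20, 12, 32, 28], gcd = 4
Change: index 0, 8 -> 80
gcd of the OTHER numbers (without index 0): gcd([20, 12, 32, 28]) = 4
New gcd = gcd(g_others, new_val) = gcd(4, 80) = 4

Answer: 4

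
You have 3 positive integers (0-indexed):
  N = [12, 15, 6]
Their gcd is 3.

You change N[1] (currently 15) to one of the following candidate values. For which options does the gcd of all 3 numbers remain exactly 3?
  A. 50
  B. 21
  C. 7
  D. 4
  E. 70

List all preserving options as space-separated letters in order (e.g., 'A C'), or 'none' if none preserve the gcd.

Old gcd = 3; gcd of others (without N[1]) = 6
New gcd for candidate v: gcd(6, v). Preserves old gcd iff gcd(6, v) = 3.
  Option A: v=50, gcd(6,50)=2 -> changes
  Option B: v=21, gcd(6,21)=3 -> preserves
  Option C: v=7, gcd(6,7)=1 -> changes
  Option D: v=4, gcd(6,4)=2 -> changes
  Option E: v=70, gcd(6,70)=2 -> changes

Answer: B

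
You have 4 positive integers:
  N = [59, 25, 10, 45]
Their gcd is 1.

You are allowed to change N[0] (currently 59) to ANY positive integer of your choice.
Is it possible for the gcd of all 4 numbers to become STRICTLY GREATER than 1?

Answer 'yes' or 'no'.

Answer: yes

Derivation:
Current gcd = 1
gcd of all OTHER numbers (without N[0]=59): gcd([25, 10, 45]) = 5
The new gcd after any change is gcd(5, new_value).
This can be at most 5.
Since 5 > old gcd 1, the gcd CAN increase (e.g., set N[0] = 5).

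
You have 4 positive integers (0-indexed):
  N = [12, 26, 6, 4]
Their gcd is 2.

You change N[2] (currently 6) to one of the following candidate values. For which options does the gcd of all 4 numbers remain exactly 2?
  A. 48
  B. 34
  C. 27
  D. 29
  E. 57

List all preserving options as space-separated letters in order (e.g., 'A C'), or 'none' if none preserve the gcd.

Answer: A B

Derivation:
Old gcd = 2; gcd of others (without N[2]) = 2
New gcd for candidate v: gcd(2, v). Preserves old gcd iff gcd(2, v) = 2.
  Option A: v=48, gcd(2,48)=2 -> preserves
  Option B: v=34, gcd(2,34)=2 -> preserves
  Option C: v=27, gcd(2,27)=1 -> changes
  Option D: v=29, gcd(2,29)=1 -> changes
  Option E: v=57, gcd(2,57)=1 -> changes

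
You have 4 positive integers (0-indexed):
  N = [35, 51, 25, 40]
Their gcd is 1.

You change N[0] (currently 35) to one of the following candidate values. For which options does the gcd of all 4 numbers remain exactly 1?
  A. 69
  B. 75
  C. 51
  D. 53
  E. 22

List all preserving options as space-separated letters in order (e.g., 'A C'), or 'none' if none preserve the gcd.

Answer: A B C D E

Derivation:
Old gcd = 1; gcd of others (without N[0]) = 1
New gcd for candidate v: gcd(1, v). Preserves old gcd iff gcd(1, v) = 1.
  Option A: v=69, gcd(1,69)=1 -> preserves
  Option B: v=75, gcd(1,75)=1 -> preserves
  Option C: v=51, gcd(1,51)=1 -> preserves
  Option D: v=53, gcd(1,53)=1 -> preserves
  Option E: v=22, gcd(1,22)=1 -> preserves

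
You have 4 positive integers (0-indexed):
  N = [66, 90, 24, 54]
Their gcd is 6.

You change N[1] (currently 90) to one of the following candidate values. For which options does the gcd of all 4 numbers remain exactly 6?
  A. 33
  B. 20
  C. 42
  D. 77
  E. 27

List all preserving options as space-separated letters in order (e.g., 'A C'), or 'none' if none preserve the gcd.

Answer: C

Derivation:
Old gcd = 6; gcd of others (without N[1]) = 6
New gcd for candidate v: gcd(6, v). Preserves old gcd iff gcd(6, v) = 6.
  Option A: v=33, gcd(6,33)=3 -> changes
  Option B: v=20, gcd(6,20)=2 -> changes
  Option C: v=42, gcd(6,42)=6 -> preserves
  Option D: v=77, gcd(6,77)=1 -> changes
  Option E: v=27, gcd(6,27)=3 -> changes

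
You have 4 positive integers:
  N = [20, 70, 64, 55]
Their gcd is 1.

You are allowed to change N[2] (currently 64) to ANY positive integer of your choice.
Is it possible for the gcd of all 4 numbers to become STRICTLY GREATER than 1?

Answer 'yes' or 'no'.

Answer: yes

Derivation:
Current gcd = 1
gcd of all OTHER numbers (without N[2]=64): gcd([20, 70, 55]) = 5
The new gcd after any change is gcd(5, new_value).
This can be at most 5.
Since 5 > old gcd 1, the gcd CAN increase (e.g., set N[2] = 5).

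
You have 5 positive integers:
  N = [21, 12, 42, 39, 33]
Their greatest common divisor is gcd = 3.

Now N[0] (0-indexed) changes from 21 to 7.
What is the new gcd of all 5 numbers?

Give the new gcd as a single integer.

Numbers: [21, 12, 42, 39, 33], gcd = 3
Change: index 0, 21 -> 7
gcd of the OTHER numbers (without index 0): gcd([12, 42, 39, 33]) = 3
New gcd = gcd(g_others, new_val) = gcd(3, 7) = 1

Answer: 1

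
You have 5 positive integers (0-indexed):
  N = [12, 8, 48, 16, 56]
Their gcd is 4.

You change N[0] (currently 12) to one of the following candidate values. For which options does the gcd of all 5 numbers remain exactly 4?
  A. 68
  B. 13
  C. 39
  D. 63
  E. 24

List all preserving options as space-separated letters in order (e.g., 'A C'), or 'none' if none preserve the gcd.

Answer: A

Derivation:
Old gcd = 4; gcd of others (without N[0]) = 8
New gcd for candidate v: gcd(8, v). Preserves old gcd iff gcd(8, v) = 4.
  Option A: v=68, gcd(8,68)=4 -> preserves
  Option B: v=13, gcd(8,13)=1 -> changes
  Option C: v=39, gcd(8,39)=1 -> changes
  Option D: v=63, gcd(8,63)=1 -> changes
  Option E: v=24, gcd(8,24)=8 -> changes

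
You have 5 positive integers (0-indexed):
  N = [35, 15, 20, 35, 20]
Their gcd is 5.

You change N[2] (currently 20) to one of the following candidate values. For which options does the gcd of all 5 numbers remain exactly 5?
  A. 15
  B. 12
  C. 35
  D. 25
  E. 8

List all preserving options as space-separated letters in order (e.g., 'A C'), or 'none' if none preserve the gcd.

Old gcd = 5; gcd of others (without N[2]) = 5
New gcd for candidate v: gcd(5, v). Preserves old gcd iff gcd(5, v) = 5.
  Option A: v=15, gcd(5,15)=5 -> preserves
  Option B: v=12, gcd(5,12)=1 -> changes
  Option C: v=35, gcd(5,35)=5 -> preserves
  Option D: v=25, gcd(5,25)=5 -> preserves
  Option E: v=8, gcd(5,8)=1 -> changes

Answer: A C D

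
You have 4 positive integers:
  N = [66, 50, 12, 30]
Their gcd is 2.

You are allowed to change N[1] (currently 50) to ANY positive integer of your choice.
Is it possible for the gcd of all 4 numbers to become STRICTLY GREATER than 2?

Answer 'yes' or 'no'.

Current gcd = 2
gcd of all OTHER numbers (without N[1]=50): gcd([66, 12, 30]) = 6
The new gcd after any change is gcd(6, new_value).
This can be at most 6.
Since 6 > old gcd 2, the gcd CAN increase (e.g., set N[1] = 6).

Answer: yes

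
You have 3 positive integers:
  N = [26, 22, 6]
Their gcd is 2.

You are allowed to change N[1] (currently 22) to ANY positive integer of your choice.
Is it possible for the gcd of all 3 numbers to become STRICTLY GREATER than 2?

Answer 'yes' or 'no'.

Answer: no

Derivation:
Current gcd = 2
gcd of all OTHER numbers (without N[1]=22): gcd([26, 6]) = 2
The new gcd after any change is gcd(2, new_value).
This can be at most 2.
Since 2 = old gcd 2, the gcd can only stay the same or decrease.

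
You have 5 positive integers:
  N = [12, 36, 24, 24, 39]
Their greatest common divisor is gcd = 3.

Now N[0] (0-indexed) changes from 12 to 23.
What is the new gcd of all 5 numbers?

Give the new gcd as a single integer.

Numbers: [12, 36, 24, 24, 39], gcd = 3
Change: index 0, 12 -> 23
gcd of the OTHER numbers (without index 0): gcd([36, 24, 24, 39]) = 3
New gcd = gcd(g_others, new_val) = gcd(3, 23) = 1

Answer: 1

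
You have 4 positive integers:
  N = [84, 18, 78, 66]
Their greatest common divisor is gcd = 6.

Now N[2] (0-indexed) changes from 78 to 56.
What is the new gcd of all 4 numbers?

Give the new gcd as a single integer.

Numbers: [84, 18, 78, 66], gcd = 6
Change: index 2, 78 -> 56
gcd of the OTHER numbers (without index 2): gcd([84, 18, 66]) = 6
New gcd = gcd(g_others, new_val) = gcd(6, 56) = 2

Answer: 2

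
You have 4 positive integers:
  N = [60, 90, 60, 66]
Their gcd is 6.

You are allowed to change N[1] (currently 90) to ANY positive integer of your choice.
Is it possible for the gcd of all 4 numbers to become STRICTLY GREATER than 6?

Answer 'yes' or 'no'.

Answer: no

Derivation:
Current gcd = 6
gcd of all OTHER numbers (without N[1]=90): gcd([60, 60, 66]) = 6
The new gcd after any change is gcd(6, new_value).
This can be at most 6.
Since 6 = old gcd 6, the gcd can only stay the same or decrease.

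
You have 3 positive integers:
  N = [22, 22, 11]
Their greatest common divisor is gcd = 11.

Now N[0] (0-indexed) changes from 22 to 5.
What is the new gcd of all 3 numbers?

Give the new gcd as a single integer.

Numbers: [22, 22, 11], gcd = 11
Change: index 0, 22 -> 5
gcd of the OTHER numbers (without index 0): gcd([22, 11]) = 11
New gcd = gcd(g_others, new_val) = gcd(11, 5) = 1

Answer: 1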